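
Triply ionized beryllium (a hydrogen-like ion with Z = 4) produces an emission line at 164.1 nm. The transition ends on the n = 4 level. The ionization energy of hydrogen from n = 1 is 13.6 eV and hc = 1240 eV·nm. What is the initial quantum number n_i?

n_i = 6

The photon energy is ΔE = hc/λ = 1240 / 164.1 = 7.556 eV.
With Z = 4, ΔE = 217.6 × (1/n_f² − 1/n_i²), so 1/n_f² − 1/n_i² = 0.03473.
With n_f = 4: 1/n_i² = 1/16 − 0.03473 = 0.02777, so n_i ≈ 6.00.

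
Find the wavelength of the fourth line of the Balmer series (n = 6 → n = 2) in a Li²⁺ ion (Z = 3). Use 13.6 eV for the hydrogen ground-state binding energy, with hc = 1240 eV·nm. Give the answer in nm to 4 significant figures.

The Balmer series terminates on n_f = 2; the fourth line has n_i = 2+4 = 6.
ΔE = 122.4 × (1/2² − 1/6²) = 27.20 eV.
λ = 1240 / 27.20 = 45.59 nm.

45.59 nm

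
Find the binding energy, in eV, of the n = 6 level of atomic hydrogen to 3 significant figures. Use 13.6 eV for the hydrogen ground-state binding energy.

0.378 eV

E_6 = −13.60/36 = −0.378 eV, so ionization (to E = 0) requires 0.378 eV.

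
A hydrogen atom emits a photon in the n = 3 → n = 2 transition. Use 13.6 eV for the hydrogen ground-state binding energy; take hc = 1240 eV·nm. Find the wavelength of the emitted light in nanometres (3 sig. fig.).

ΔE = 13.60 × (1/2² − 1/3²) = 13.60 × 0.1389 = 1.889 eV.
λ = hc/ΔE = 1240 / 1.889 = 656 nm.

656 nm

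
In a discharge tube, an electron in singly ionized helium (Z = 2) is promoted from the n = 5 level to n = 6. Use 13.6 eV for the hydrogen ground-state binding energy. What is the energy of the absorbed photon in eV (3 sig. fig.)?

0.665 eV

The Bohr energies scale as Z², so for Z = 2: E_n = −54.40/n² eV.
E_6 = −54.40/36 = −1.511 eV and E_5 = −54.40/25 = −2.176 eV.
The photon energy is |E_6 − E_5| = 0.665 eV.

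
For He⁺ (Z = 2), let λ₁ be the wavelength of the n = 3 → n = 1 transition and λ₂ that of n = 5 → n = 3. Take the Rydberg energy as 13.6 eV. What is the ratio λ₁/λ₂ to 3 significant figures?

λ ∝ 1/ΔE ∝ 1/(1/n_f² − 1/n_i²), and the Z² and hc factors cancel in the ratio.
λ₁/λ₂ = (1/3² − 1/5²)/(1/1² − 1/3²) = 0.07111/0.8889 = 0.0800.

0.0800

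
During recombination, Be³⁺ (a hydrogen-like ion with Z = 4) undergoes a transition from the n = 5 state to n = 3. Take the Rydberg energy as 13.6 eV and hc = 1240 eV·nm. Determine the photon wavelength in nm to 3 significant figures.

For Z = 4 the level energies scale as Z², so the effective Rydberg energy is 13.6 × 16 = 217.6 eV.
ΔE = 217.6 × (1/3² − 1/5²) = 217.6 × 0.07111 = 15.47 eV.
λ = hc/ΔE = 1240 / 15.47 = 80.1 nm.

80.1 nm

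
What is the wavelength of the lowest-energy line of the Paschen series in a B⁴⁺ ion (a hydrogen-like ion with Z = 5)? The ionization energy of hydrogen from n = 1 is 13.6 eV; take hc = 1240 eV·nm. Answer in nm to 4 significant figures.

75.03 nm

The Paschen series terminates on n_f = 3; the first line has n_i = 3+1 = 4.
ΔE = 340.0 × (1/3² − 1/4²) = 16.53 eV.
λ = 1240 / 16.53 = 75.03 nm.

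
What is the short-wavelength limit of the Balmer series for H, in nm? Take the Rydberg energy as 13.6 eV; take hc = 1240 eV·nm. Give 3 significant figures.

365 nm

The Balmer series has lower level n_f = 2; the series limit corresponds to n_i → ∞.
ΔE_max = 13.6 × 1 / 2² = 3.400 eV.
λ_min = 1240 / 3.400 = 365 nm.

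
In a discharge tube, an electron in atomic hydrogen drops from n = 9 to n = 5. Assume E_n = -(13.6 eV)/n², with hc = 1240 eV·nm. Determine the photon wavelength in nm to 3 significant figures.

ΔE = 13.60 × (1/5² − 1/9²) = 13.60 × 0.02765 = 0.3761 eV.
λ = hc/ΔE = 1240 / 0.3761 = 3300 nm.
This line belongs to the Pfund series.

3300 nm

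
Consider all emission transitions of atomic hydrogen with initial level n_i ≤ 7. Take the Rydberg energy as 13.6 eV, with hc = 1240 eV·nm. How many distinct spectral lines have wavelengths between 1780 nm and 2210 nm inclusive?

Enumerate all n_i → n_f pairs with 1 ≤ n_f < n_i ≤ 7 and compute λ = 1240 / [13.6·1·(1/n_f² − 1/n_i²)].
Lines falling in [1780, 2210] nm: 4→3 (1876 nm), 7→4 (2166 nm).

2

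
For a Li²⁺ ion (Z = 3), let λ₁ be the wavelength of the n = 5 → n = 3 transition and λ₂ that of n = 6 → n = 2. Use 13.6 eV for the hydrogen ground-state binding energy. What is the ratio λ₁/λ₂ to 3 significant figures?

λ ∝ 1/ΔE ∝ 1/(1/n_f² − 1/n_i²), and the Z² and hc factors cancel in the ratio.
λ₁/λ₂ = (1/2² − 1/6²)/(1/3² − 1/5²) = 0.2222/0.07111 = 3.13.

3.13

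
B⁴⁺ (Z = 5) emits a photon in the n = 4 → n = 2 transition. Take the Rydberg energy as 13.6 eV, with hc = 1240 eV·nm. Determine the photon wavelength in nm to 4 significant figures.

19.45 nm

For Z = 5 the level energies scale as Z², so the effective Rydberg energy is 13.6 × 25 = 340.0 eV.
ΔE = 340.0 × (1/2² − 1/4²) = 340.0 × 0.1875 = 63.75 eV.
λ = hc/ΔE = 1240 / 63.75 = 19.45 nm.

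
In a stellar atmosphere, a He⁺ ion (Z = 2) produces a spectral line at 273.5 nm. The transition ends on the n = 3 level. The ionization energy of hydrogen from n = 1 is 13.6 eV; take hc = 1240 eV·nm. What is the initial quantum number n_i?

n_i = 6

The photon energy is ΔE = hc/λ = 1240 / 273.5 = 4.534 eV.
With Z = 2, ΔE = 54.40 × (1/n_f² − 1/n_i²), so 1/n_f² − 1/n_i² = 0.08334.
With n_f = 3: 1/n_i² = 1/9 − 0.08334 = 0.02777, so n_i ≈ 6.00.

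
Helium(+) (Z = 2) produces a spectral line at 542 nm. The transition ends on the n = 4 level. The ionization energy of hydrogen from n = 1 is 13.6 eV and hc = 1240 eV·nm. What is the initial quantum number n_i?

The photon energy is ΔE = hc/λ = 1240 / 542 = 2.288 eV.
With Z = 2, ΔE = 54.40 × (1/n_f² − 1/n_i²), so 1/n_f² − 1/n_i² = 0.04206.
With n_f = 4: 1/n_i² = 1/16 − 0.04206 = 0.02044, so n_i ≈ 6.99.

n_i = 7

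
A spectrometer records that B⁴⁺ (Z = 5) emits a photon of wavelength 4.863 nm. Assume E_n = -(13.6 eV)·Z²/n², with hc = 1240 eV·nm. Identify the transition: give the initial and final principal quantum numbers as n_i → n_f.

n_i = 2, n_f = 1

The photon energy is ΔE = hc/λ = 1240 / 4.863 = 255.0 eV.
With Z = 5, ΔE = 340.0 × (1/n_f² − 1/n_i²), so 1/n_f² − 1/n_i² = 0.7500.
Trying n_f = 1 gives 1/n_i² = 0.2500, i.e. n_i ≈ 2; this pair matches.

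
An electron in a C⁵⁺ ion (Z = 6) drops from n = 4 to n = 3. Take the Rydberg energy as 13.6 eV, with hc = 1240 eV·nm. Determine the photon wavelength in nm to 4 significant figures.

For Z = 6 the level energies scale as Z², so the effective Rydberg energy is 13.6 × 36 = 489.6 eV.
ΔE = 489.6 × (1/3² − 1/4²) = 489.6 × 0.04861 = 23.80 eV.
λ = hc/ΔE = 1240 / 23.80 = 52.10 nm.

52.10 nm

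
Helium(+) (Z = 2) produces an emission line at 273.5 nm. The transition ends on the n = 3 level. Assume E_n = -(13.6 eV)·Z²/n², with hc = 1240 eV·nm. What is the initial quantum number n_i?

The photon energy is ΔE = hc/λ = 1240 / 273.5 = 4.534 eV.
With Z = 2, ΔE = 54.40 × (1/n_f² − 1/n_i²), so 1/n_f² − 1/n_i² = 0.08334.
With n_f = 3: 1/n_i² = 1/9 − 0.08334 = 0.02777, so n_i ≈ 6.00.

n_i = 6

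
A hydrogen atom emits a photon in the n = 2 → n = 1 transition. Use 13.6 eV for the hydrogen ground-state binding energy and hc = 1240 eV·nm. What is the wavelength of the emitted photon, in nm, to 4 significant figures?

ΔE = 13.60 × (1/1² − 1/2²) = 13.60 × 0.7500 = 10.20 eV.
λ = hc/ΔE = 1240 / 10.20 = 121.6 nm.

121.6 nm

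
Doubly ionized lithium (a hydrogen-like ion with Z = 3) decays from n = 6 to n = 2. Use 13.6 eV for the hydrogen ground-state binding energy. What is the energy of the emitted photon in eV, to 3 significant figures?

27.2 eV

The Bohr energies scale as Z², so for Z = 3: E_n = −122.4/n² eV.
E_6 = −122.4/36 = −3.400 eV and E_2 = −122.4/4 = −30.60 eV.
The photon energy is |E_6 − E_2| = 27.2 eV.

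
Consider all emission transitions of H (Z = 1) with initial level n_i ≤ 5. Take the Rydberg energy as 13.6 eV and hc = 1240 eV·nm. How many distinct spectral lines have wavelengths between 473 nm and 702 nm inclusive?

2

Enumerate all n_i → n_f pairs with 1 ≤ n_f < n_i ≤ 5 and compute λ = 1240 / [13.6·1·(1/n_f² − 1/n_i²)].
Lines falling in [473, 702] nm: 4→2 (486.3 nm), 3→2 (656.5 nm).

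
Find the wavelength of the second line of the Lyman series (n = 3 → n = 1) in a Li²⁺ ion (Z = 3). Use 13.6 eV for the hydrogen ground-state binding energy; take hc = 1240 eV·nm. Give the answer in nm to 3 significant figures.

11.4 nm

The Lyman series terminates on n_f = 1; the second line has n_i = 1+2 = 3.
ΔE = 122.4 × (1/1² − 1/3²) = 108.8 eV.
λ = 1240 / 108.8 = 11.4 nm.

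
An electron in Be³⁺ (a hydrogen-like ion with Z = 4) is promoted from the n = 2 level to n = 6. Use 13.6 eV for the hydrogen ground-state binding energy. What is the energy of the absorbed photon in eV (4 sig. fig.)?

48.36 eV

The Bohr energies scale as Z², so for Z = 4: E_n = −217.6/n² eV.
E_6 = −217.6/36 = −6.044 eV and E_2 = −217.6/4 = −54.40 eV.
The photon energy is |E_6 − E_2| = 48.36 eV.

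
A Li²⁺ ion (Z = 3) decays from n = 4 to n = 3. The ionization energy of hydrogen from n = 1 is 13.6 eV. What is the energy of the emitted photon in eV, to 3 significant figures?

5.95 eV

The Bohr energies scale as Z², so for Z = 3: E_n = −122.4/n² eV.
E_4 = −122.4/16 = −7.650 eV and E_3 = −122.4/9 = −13.60 eV.
The photon energy is |E_4 − E_3| = 5.95 eV.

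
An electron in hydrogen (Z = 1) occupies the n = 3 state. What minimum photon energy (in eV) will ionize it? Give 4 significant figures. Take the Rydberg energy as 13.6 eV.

1.511 eV

E_3 = −13.60/9 = −1.511 eV, so ionization (to E = 0) requires 1.511 eV.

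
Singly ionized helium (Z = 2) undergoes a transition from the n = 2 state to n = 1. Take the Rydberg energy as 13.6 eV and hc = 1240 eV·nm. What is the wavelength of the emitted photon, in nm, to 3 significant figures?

For Z = 2 the level energies scale as Z², so the effective Rydberg energy is 13.6 × 4 = 54.40 eV.
ΔE = 54.40 × (1/1² − 1/2²) = 54.40 × 0.7500 = 40.80 eV.
λ = hc/ΔE = 1240 / 40.80 = 30.4 nm.

30.4 nm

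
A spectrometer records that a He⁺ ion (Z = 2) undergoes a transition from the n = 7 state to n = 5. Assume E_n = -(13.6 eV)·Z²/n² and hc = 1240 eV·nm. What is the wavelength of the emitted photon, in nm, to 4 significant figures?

For Z = 2 the level energies scale as Z², so the effective Rydberg energy is 13.6 × 4 = 54.40 eV.
ΔE = 54.40 × (1/5² − 1/7²) = 54.40 × 0.01959 = 1.066 eV.
λ = hc/ΔE = 1240 / 1.066 = 1163 nm.

1163 nm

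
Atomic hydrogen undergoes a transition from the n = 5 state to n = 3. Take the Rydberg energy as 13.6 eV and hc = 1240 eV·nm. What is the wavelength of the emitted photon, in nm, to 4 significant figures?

ΔE = 13.60 × (1/3² − 1/5²) = 13.60 × 0.07111 = 0.9671 eV.
λ = hc/ΔE = 1240 / 0.9671 = 1282 nm.
This line belongs to the Paschen series.

1282 nm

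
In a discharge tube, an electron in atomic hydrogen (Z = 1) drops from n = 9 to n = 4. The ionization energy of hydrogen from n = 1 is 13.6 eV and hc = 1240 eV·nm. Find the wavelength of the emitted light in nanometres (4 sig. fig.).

1818 nm

ΔE = 13.60 × (1/4² − 1/9²) = 13.60 × 0.05015 = 0.6821 eV.
λ = hc/ΔE = 1240 / 0.6821 = 1818 nm.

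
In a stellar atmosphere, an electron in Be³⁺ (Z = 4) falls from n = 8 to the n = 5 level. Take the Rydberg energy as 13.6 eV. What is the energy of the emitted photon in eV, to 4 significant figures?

The Bohr energies scale as Z², so for Z = 4: E_n = −217.6/n² eV.
E_8 = −217.6/64 = −3.400 eV and E_5 = −217.6/25 = −8.704 eV.
The photon energy is |E_8 − E_5| = 5.304 eV.

5.304 eV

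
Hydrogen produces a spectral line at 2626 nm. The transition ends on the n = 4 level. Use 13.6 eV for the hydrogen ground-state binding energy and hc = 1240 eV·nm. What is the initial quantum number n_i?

The photon energy is ΔE = hc/λ = 1240 / 2626 = 0.4722 eV.
With Z = 1, ΔE = 13.60 × (1/n_f² − 1/n_i²), so 1/n_f² − 1/n_i² = 0.03472.
With n_f = 4: 1/n_i² = 1/16 − 0.03472 = 0.02778, so n_i ≈ 6.00.

n_i = 6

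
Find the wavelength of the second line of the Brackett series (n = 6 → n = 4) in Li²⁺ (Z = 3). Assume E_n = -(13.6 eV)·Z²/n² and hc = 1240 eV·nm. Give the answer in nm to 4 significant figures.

291.8 nm

The Brackett series terminates on n_f = 4; the second line has n_i = 4+2 = 6.
ΔE = 122.4 × (1/4² − 1/6²) = 4.250 eV.
λ = 1240 / 4.250 = 291.8 nm.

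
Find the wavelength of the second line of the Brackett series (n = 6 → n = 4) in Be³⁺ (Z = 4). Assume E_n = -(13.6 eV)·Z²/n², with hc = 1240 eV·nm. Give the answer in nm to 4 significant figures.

164.1 nm

The Brackett series terminates on n_f = 4; the second line has n_i = 4+2 = 6.
ΔE = 217.6 × (1/4² − 1/6²) = 7.556 eV.
λ = 1240 / 7.556 = 164.1 nm.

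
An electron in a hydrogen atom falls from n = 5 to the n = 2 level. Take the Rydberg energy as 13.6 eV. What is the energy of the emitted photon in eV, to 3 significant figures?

E_5 = −13.60/25 = −0.5440 eV and E_2 = −13.60/4 = −3.400 eV.
The photon energy is |E_5 − E_2| = 2.86 eV.

2.86 eV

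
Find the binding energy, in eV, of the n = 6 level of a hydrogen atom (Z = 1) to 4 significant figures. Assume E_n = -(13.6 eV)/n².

E_6 = −13.60/36 = −0.3778 eV, so ionization (to E = 0) requires 0.3778 eV.

0.3778 eV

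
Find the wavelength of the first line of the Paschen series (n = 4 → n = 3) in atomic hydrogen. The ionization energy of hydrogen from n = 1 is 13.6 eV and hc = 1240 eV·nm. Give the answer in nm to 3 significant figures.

1880 nm

The Paschen series terminates on n_f = 3; the first line has n_i = 3+1 = 4.
ΔE = 13.60 × (1/3² − 1/4²) = 0.6611 eV.
λ = 1240 / 0.6611 = 1880 nm.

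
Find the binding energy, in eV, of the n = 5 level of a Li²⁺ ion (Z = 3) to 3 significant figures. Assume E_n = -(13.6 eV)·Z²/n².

E_n = −13.6 Z²/n² = −122.4/n² eV for Z = 3.
E_5 = −122.4/25 = −4.90 eV, so ionization (to E = 0) requires 4.90 eV.

4.90 eV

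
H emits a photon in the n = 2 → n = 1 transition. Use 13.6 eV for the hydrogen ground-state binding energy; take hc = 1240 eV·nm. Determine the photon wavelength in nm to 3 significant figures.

122 nm

ΔE = 13.60 × (1/1² − 1/2²) = 13.60 × 0.7500 = 10.20 eV.
λ = hc/ΔE = 1240 / 10.20 = 122 nm.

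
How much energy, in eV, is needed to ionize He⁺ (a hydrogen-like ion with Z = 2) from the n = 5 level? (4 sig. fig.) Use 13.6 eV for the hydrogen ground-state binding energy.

E_n = −13.6 Z²/n² = −54.40/n² eV for Z = 2.
E_5 = −54.40/25 = −2.176 eV, so ionization (to E = 0) requires 2.176 eV.

2.176 eV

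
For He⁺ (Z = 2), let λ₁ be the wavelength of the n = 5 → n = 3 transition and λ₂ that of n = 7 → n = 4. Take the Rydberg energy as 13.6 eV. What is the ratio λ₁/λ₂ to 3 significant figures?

0.592

λ ∝ 1/ΔE ∝ 1/(1/n_f² − 1/n_i²), and the Z² and hc factors cancel in the ratio.
λ₁/λ₂ = (1/4² − 1/7²)/(1/3² − 1/5²) = 0.04209/0.07111 = 0.592.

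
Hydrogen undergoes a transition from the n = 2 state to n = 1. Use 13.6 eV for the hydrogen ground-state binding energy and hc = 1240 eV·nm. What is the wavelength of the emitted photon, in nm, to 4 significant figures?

121.6 nm

ΔE = 13.60 × (1/1² − 1/2²) = 13.60 × 0.7500 = 10.20 eV.
λ = hc/ΔE = 1240 / 10.20 = 121.6 nm.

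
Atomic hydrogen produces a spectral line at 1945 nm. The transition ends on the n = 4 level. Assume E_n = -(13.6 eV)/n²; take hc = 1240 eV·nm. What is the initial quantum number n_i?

n_i = 8

The photon energy is ΔE = hc/λ = 1240 / 1945 = 0.6375 eV.
With Z = 1, ΔE = 13.60 × (1/n_f² − 1/n_i²), so 1/n_f² − 1/n_i² = 0.04688.
With n_f = 4: 1/n_i² = 1/16 − 0.04688 = 0.01562, so n_i ≈ 8.00.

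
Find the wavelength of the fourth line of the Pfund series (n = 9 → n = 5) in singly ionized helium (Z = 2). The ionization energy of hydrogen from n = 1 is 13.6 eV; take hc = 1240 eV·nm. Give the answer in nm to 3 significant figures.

The Pfund series terminates on n_f = 5; the fourth line has n_i = 5+4 = 9.
ΔE = 54.40 × (1/5² − 1/9²) = 1.504 eV.
λ = 1240 / 1.504 = 824 nm.

824 nm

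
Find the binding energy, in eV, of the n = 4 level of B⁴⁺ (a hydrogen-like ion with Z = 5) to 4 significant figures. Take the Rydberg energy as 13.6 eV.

E_n = −13.6 Z²/n² = −340.0/n² eV for Z = 5.
E_4 = −340.0/16 = −21.25 eV, so ionization (to E = 0) requires 21.25 eV.

21.25 eV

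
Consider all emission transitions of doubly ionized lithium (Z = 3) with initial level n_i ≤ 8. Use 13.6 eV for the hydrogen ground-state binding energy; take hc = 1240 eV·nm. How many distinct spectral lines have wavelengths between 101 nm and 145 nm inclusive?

4

Enumerate all n_i → n_f pairs with 1 ≤ n_f < n_i ≤ 8 and compute λ = 1240 / [13.6·9·(1/n_f² − 1/n_i²)].
Lines falling in [101, 145] nm: 8→3 (106.1 nm), 7→3 (111.7 nm), 6→3 (121.6 nm), 5→3 (142.5 nm).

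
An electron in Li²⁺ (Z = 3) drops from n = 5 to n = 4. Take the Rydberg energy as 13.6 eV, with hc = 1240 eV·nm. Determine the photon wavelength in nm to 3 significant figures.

For Z = 3 the level energies scale as Z², so the effective Rydberg energy is 13.6 × 9 = 122.4 eV.
ΔE = 122.4 × (1/4² − 1/5²) = 122.4 × 0.02250 = 2.754 eV.
λ = hc/ΔE = 1240 / 2.754 = 450 nm.

450 nm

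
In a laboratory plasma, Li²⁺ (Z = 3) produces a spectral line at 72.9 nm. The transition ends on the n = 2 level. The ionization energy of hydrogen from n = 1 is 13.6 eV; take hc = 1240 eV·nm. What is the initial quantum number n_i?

The photon energy is ΔE = hc/λ = 1240 / 72.9 = 17.01 eV.
With Z = 3, ΔE = 122.4 × (1/n_f² − 1/n_i²), so 1/n_f² − 1/n_i² = 0.1390.
With n_f = 2: 1/n_i² = 1/4 − 0.1390 = 0.1110, so n_i ≈ 3.00.

n_i = 3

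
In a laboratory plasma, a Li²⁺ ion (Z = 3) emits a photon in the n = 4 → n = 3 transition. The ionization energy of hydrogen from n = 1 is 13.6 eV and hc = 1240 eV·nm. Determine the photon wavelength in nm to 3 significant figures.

For Z = 3 the level energies scale as Z², so the effective Rydberg energy is 13.6 × 9 = 122.4 eV.
ΔE = 122.4 × (1/3² − 1/4²) = 122.4 × 0.04861 = 5.950 eV.
λ = hc/ΔE = 1240 / 5.950 = 208 nm.

208 nm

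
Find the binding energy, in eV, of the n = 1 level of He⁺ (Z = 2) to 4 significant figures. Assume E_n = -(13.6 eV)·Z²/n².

54.40 eV

E_n = −13.6 Z²/n² = −54.40/n² eV for Z = 2.
E_1 = −54.40/1 = −54.40 eV, so ionization (to E = 0) requires 54.40 eV.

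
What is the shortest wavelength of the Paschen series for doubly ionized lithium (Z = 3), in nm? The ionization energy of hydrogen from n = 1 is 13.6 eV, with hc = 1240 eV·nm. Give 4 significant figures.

The Paschen series has lower level n_f = 3; the series limit corresponds to n_i → ∞.
ΔE_max = 13.6 × 9 / 3² = 13.60 eV.
λ_min = 1240 / 13.60 = 91.18 nm.

91.18 nm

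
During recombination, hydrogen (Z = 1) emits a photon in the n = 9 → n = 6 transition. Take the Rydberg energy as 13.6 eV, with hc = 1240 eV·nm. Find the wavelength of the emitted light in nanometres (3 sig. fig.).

ΔE = 13.60 × (1/6² − 1/9²) = 13.60 × 0.01543 = 0.2099 eV.
λ = hc/ΔE = 1240 / 0.2099 = 5910 nm.

5910 nm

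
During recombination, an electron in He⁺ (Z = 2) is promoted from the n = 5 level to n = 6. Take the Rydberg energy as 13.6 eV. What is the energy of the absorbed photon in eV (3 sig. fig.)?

The Bohr energies scale as Z², so for Z = 2: E_n = −54.40/n² eV.
E_6 = −54.40/36 = −1.511 eV and E_5 = −54.40/25 = −2.176 eV.
The photon energy is |E_6 − E_5| = 0.665 eV.

0.665 eV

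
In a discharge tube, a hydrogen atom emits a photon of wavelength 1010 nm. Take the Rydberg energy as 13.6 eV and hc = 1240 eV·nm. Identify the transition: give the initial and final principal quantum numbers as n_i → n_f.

n_i = 7, n_f = 3

The photon energy is ΔE = hc/λ = 1240 / 1010 = 1.228 eV.
With Z = 1, ΔE = 13.60 × (1/n_f² − 1/n_i²), so 1/n_f² − 1/n_i² = 0.09027.
Trying n_f = 3 gives 1/n_i² = 0.02084, i.e. n_i ≈ 7; this pair matches.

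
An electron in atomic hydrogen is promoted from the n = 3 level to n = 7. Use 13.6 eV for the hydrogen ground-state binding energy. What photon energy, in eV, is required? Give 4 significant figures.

1.234 eV

E_7 = −13.60/49 = −0.2776 eV and E_3 = −13.60/9 = −1.511 eV.
The photon energy is |E_7 − E_3| = 1.234 eV.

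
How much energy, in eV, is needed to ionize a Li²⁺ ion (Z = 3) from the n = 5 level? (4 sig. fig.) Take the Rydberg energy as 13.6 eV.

E_n = −13.6 Z²/n² = −122.4/n² eV for Z = 3.
E_5 = −122.4/25 = −4.896 eV, so ionization (to E = 0) requires 4.896 eV.

4.896 eV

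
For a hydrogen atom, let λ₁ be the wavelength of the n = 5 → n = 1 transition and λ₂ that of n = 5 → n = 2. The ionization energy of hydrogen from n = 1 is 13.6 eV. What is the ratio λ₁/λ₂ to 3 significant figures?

λ ∝ 1/ΔE ∝ 1/(1/n_f² − 1/n_i²), and the Z² and hc factors cancel in the ratio.
λ₁/λ₂ = (1/2² − 1/5²)/(1/1² − 1/5²) = 0.2100/0.9600 = 0.219.

0.219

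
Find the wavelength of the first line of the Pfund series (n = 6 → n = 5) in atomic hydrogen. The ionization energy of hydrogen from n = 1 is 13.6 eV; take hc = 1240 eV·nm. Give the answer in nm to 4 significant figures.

The Pfund series terminates on n_f = 5; the first line has n_i = 5+1 = 6.
ΔE = 13.60 × (1/5² − 1/6²) = 0.1662 eV.
λ = 1240 / 0.1662 = 7460 nm.

7460 nm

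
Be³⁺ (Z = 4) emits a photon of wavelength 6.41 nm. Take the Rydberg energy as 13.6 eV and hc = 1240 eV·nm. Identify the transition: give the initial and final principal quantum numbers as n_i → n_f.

n_i = 3, n_f = 1

The photon energy is ΔE = hc/λ = 1240 / 6.41 = 193.4 eV.
With Z = 4, ΔE = 217.6 × (1/n_f² − 1/n_i²), so 1/n_f² − 1/n_i² = 0.8890.
Trying n_f = 1 gives 1/n_i² = 0.1110, i.e. n_i ≈ 3; this pair matches.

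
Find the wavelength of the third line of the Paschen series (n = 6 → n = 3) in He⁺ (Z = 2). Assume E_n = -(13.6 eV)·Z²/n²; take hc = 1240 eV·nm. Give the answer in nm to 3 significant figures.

274 nm

The Paschen series terminates on n_f = 3; the third line has n_i = 3+3 = 6.
ΔE = 54.40 × (1/3² − 1/6²) = 4.533 eV.
λ = 1240 / 4.533 = 274 nm.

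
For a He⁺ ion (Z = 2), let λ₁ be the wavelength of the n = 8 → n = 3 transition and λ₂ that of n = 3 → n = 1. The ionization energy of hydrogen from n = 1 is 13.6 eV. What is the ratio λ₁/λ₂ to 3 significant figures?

λ ∝ 1/ΔE ∝ 1/(1/n_f² − 1/n_i²), and the Z² and hc factors cancel in the ratio.
λ₁/λ₂ = (1/1² − 1/3²)/(1/3² − 1/8²) = 0.8889/0.09549 = 9.31.

9.31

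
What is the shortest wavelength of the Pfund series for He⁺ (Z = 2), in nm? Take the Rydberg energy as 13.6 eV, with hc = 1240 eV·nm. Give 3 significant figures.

The Pfund series has lower level n_f = 5; the series limit corresponds to n_i → ∞.
ΔE_max = 13.6 × 4 / 5² = 2.176 eV.
λ_min = 1240 / 2.176 = 570 nm.

570 nm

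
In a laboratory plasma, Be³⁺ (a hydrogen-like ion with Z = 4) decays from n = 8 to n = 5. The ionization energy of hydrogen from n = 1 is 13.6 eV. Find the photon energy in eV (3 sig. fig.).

The Bohr energies scale as Z², so for Z = 4: E_n = −217.6/n² eV.
E_8 = −217.6/64 = −3.400 eV and E_5 = −217.6/25 = −8.704 eV.
The photon energy is |E_8 − E_5| = 5.30 eV.

5.30 eV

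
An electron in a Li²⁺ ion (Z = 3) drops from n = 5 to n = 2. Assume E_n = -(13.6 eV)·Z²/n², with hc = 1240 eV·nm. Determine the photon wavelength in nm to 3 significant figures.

For Z = 3 the level energies scale as Z², so the effective Rydberg energy is 13.6 × 9 = 122.4 eV.
ΔE = 122.4 × (1/2² − 1/5²) = 122.4 × 0.2100 = 25.70 eV.
λ = hc/ΔE = 1240 / 25.70 = 48.2 nm.

48.2 nm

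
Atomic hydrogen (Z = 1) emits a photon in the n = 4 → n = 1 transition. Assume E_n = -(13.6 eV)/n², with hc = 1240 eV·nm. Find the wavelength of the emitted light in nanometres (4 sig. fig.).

ΔE = 13.60 × (1/1² − 1/4²) = 13.60 × 0.9375 = 12.75 eV.
λ = hc/ΔE = 1240 / 12.75 = 97.25 nm.

97.25 nm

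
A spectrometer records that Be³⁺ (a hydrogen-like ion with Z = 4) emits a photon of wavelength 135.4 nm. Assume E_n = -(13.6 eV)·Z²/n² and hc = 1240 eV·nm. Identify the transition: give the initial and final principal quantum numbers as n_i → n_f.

n_i = 7, n_f = 4

The photon energy is ΔE = hc/λ = 1240 / 135.4 = 9.158 eV.
With Z = 4, ΔE = 217.6 × (1/n_f² − 1/n_i²), so 1/n_f² − 1/n_i² = 0.04209.
Trying n_f = 4 gives 1/n_i² = 0.02041, i.e. n_i ≈ 7; this pair matches.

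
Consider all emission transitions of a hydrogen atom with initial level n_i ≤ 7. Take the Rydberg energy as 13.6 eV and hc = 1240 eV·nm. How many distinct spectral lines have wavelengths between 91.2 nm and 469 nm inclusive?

9

Enumerate all n_i → n_f pairs with 1 ≤ n_f < n_i ≤ 7 and compute λ = 1240 / [13.6·1·(1/n_f² − 1/n_i²)].
Lines falling in [91.2, 469] nm: 7→1 (93.08 nm), 6→1 (93.78 nm), 5→1 (94.98 nm), 4→1 (97.25 nm), 3→1 (102.6 nm), 2→1 (121.6 nm), 7→2 (397.1 nm), 6→2 (410.3 nm), 5→2 (434.2 nm).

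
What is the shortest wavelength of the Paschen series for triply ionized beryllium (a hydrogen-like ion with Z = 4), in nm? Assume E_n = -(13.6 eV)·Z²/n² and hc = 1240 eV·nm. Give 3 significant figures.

The Paschen series has lower level n_f = 3; the series limit corresponds to n_i → ∞.
ΔE_max = 13.6 × 16 / 3² = 24.18 eV.
λ_min = 1240 / 24.18 = 51.3 nm.

51.3 nm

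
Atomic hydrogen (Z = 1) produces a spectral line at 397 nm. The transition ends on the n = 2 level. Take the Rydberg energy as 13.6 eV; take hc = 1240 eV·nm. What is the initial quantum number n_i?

n_i = 7

The photon energy is ΔE = hc/λ = 1240 / 397 = 3.123 eV.
With Z = 1, ΔE = 13.60 × (1/n_f² − 1/n_i²), so 1/n_f² − 1/n_i² = 0.2297.
With n_f = 2: 1/n_i² = 1/4 − 0.2297 = 0.02034, so n_i ≈ 7.01.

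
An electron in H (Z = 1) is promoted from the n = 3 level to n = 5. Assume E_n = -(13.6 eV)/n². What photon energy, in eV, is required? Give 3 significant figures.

0.967 eV

E_5 = −13.60/25 = −0.5440 eV and E_3 = −13.60/9 = −1.511 eV.
The photon energy is |E_5 − E_3| = 0.967 eV.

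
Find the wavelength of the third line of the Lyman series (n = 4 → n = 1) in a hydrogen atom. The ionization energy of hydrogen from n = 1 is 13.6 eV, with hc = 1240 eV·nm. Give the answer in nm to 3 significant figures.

97.3 nm

The Lyman series terminates on n_f = 1; the third line has n_i = 1+3 = 4.
ΔE = 13.60 × (1/1² − 1/4²) = 12.75 eV.
λ = 1240 / 12.75 = 97.3 nm.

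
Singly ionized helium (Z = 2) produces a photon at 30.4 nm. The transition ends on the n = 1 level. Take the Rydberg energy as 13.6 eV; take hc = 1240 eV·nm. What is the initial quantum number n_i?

The photon energy is ΔE = hc/λ = 1240 / 30.4 = 40.79 eV.
With Z = 2, ΔE = 54.40 × (1/n_f² − 1/n_i²), so 1/n_f² − 1/n_i² = 0.7498.
With n_f = 1: 1/n_i² = 1/1 − 0.7498 = 0.2502, so n_i ≈ 2.00.

n_i = 2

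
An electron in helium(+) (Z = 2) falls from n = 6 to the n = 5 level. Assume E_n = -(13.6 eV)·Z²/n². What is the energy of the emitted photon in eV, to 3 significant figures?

0.665 eV

The Bohr energies scale as Z², so for Z = 2: E_n = −54.40/n² eV.
E_6 = −54.40/36 = −1.511 eV and E_5 = −54.40/25 = −2.176 eV.
The photon energy is |E_6 − E_5| = 0.665 eV.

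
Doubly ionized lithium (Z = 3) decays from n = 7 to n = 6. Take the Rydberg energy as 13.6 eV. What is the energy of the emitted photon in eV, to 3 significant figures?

The Bohr energies scale as Z², so for Z = 3: E_n = −122.4/n² eV.
E_7 = −122.4/49 = −2.498 eV and E_6 = −122.4/36 = −3.400 eV.
The photon energy is |E_7 − E_6| = 0.902 eV.

0.902 eV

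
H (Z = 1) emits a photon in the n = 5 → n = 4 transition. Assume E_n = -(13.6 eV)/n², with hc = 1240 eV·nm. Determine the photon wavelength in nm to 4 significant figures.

4052 nm

ΔE = 13.60 × (1/4² − 1/5²) = 13.60 × 0.02250 = 0.3060 eV.
λ = hc/ΔE = 1240 / 0.3060 = 4052 nm.
This line belongs to the Brackett series.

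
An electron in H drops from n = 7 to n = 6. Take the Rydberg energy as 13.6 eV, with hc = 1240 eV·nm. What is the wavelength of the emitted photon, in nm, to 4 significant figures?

12370 nm

ΔE = 13.60 × (1/6² − 1/7²) = 13.60 × 0.007370 = 0.1002 eV.
λ = hc/ΔE = 1240 / 0.1002 = 12370 nm.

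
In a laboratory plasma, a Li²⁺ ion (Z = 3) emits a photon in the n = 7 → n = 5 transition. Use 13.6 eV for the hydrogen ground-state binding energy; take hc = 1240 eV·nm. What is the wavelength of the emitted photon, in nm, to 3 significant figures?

517 nm

For Z = 3 the level energies scale as Z², so the effective Rydberg energy is 13.6 × 9 = 122.4 eV.
ΔE = 122.4 × (1/5² − 1/7²) = 122.4 × 0.01959 = 2.398 eV.
λ = hc/ΔE = 1240 / 2.398 = 517 nm.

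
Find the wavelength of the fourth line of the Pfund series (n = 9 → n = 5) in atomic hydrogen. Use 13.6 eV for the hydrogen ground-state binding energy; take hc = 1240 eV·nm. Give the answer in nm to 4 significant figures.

3297 nm

The Pfund series terminates on n_f = 5; the fourth line has n_i = 5+4 = 9.
ΔE = 13.60 × (1/5² − 1/9²) = 0.3761 eV.
λ = 1240 / 0.3761 = 3297 nm.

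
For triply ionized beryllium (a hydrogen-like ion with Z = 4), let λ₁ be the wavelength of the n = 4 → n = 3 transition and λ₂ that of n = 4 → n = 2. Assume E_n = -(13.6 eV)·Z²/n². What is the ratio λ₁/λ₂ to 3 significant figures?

λ ∝ 1/ΔE ∝ 1/(1/n_f² − 1/n_i²), and the Z² and hc factors cancel in the ratio.
λ₁/λ₂ = (1/2² − 1/4²)/(1/3² − 1/4²) = 0.1875/0.04861 = 3.86.

3.86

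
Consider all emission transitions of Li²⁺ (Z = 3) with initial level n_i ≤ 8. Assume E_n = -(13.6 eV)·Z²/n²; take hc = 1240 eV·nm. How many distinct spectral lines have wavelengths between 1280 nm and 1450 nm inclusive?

Enumerate all n_i → n_f pairs with 1 ≤ n_f < n_i ≤ 8 and compute λ = 1240 / [13.6·9·(1/n_f² − 1/n_i²)].
Lines falling in [1280, 1450] nm: 7→6 (1375 nm).

1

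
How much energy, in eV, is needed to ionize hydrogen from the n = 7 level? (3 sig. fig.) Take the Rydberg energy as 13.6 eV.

E_7 = −13.60/49 = −0.278 eV, so ionization (to E = 0) requires 0.278 eV.

0.278 eV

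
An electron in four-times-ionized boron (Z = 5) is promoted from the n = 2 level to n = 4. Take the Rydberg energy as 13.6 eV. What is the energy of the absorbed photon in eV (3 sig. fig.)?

63.8 eV

The Bohr energies scale as Z², so for Z = 5: E_n = −340.0/n² eV.
E_4 = −340.0/16 = −21.25 eV and E_2 = −340.0/4 = −85.00 eV.
The photon energy is |E_4 − E_2| = 63.8 eV.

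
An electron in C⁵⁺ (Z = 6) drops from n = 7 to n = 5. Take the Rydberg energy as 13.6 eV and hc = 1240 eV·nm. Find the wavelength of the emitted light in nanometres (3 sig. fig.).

For Z = 6 the level energies scale as Z², so the effective Rydberg energy is 13.6 × 36 = 489.6 eV.
ΔE = 489.6 × (1/5² − 1/7²) = 489.6 × 0.01959 = 9.592 eV.
λ = hc/ΔE = 1240 / 9.592 = 129 nm.

129 nm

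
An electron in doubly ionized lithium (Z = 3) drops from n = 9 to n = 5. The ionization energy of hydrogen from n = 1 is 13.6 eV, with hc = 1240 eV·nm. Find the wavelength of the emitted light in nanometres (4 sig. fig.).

For Z = 3 the level energies scale as Z², so the effective Rydberg energy is 13.6 × 9 = 122.4 eV.
ΔE = 122.4 × (1/5² − 1/9²) = 122.4 × 0.02765 = 3.385 eV.
λ = hc/ΔE = 1240 / 3.385 = 366.3 nm.

366.3 nm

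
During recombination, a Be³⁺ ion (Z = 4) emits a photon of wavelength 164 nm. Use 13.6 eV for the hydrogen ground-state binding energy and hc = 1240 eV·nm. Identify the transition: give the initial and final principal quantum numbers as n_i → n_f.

The photon energy is ΔE = hc/λ = 1240 / 164 = 7.561 eV.
With Z = 4, ΔE = 217.6 × (1/n_f² − 1/n_i²), so 1/n_f² − 1/n_i² = 0.03475.
Trying n_f = 4 gives 1/n_i² = 0.02775, i.e. n_i ≈ 6; this pair matches.

n_i = 6, n_f = 4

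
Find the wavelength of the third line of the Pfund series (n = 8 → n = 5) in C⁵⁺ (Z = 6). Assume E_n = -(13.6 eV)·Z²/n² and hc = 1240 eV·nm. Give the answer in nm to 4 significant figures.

The Pfund series terminates on n_f = 5; the third line has n_i = 5+3 = 8.
ΔE = 489.6 × (1/5² − 1/8²) = 11.93 eV.
λ = 1240 / 11.93 = 103.9 nm.

103.9 nm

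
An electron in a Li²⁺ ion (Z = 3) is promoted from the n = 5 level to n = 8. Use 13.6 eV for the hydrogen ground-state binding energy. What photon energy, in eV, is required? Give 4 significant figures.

2.984 eV

The Bohr energies scale as Z², so for Z = 3: E_n = −122.4/n² eV.
E_8 = −122.4/64 = −1.913 eV and E_5 = −122.4/25 = −4.896 eV.
The photon energy is |E_8 − E_5| = 2.984 eV.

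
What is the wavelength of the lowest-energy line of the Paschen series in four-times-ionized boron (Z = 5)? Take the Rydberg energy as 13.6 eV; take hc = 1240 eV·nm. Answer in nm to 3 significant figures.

The Paschen series terminates on n_f = 3; the first line has n_i = 3+1 = 4.
ΔE = 340.0 × (1/3² − 1/4²) = 16.53 eV.
λ = 1240 / 16.53 = 75.0 nm.

75.0 nm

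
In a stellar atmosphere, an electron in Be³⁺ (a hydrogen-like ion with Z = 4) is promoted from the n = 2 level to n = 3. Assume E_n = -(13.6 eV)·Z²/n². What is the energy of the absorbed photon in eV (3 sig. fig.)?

The Bohr energies scale as Z², so for Z = 4: E_n = −217.6/n² eV.
E_3 = −217.6/9 = −24.18 eV and E_2 = −217.6/4 = −54.40 eV.
The photon energy is |E_3 − E_2| = 30.2 eV.

30.2 eV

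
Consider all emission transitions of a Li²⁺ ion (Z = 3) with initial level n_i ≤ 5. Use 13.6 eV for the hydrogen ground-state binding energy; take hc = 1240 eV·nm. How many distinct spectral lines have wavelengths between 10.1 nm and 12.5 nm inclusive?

3

Enumerate all n_i → n_f pairs with 1 ≤ n_f < n_i ≤ 5 and compute λ = 1240 / [13.6·9·(1/n_f² − 1/n_i²)].
Lines falling in [10.1, 12.5] nm: 5→1 (10.55 nm), 4→1 (10.81 nm), 3→1 (11.40 nm).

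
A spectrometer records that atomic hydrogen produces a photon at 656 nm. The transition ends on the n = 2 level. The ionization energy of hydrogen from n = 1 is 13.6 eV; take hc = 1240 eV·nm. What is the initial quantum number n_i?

n_i = 3

The photon energy is ΔE = hc/λ = 1240 / 656 = 1.890 eV.
With Z = 1, ΔE = 13.60 × (1/n_f² − 1/n_i²), so 1/n_f² − 1/n_i² = 0.1390.
With n_f = 2: 1/n_i² = 1/4 − 0.1390 = 0.1110, so n_i ≈ 3.00.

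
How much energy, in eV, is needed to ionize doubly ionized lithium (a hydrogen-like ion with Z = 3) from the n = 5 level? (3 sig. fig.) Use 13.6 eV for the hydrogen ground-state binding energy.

E_n = −13.6 Z²/n² = −122.4/n² eV for Z = 3.
E_5 = −122.4/25 = −4.90 eV, so ionization (to E = 0) requires 4.90 eV.

4.90 eV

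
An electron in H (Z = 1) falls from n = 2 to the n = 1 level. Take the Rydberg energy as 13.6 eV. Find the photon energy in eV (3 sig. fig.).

10.2 eV

E_2 = −13.60/4 = −3.400 eV and E_1 = −13.60/1 = −13.60 eV.
The photon energy is |E_2 − E_1| = 10.2 eV.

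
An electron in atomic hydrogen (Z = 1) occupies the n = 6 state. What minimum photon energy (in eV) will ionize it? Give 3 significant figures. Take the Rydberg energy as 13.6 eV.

0.378 eV

E_6 = −13.60/36 = −0.378 eV, so ionization (to E = 0) requires 0.378 eV.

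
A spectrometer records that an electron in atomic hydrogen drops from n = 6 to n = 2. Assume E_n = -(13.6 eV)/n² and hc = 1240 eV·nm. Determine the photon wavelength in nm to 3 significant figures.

410 nm

ΔE = 13.60 × (1/2² − 1/6²) = 13.60 × 0.2222 = 3.022 eV.
λ = hc/ΔE = 1240 / 3.022 = 410 nm.
This line belongs to the Balmer series.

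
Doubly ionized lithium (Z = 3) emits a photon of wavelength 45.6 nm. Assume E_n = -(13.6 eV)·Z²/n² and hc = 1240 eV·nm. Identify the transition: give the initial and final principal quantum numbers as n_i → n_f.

The photon energy is ΔE = hc/λ = 1240 / 45.6 = 27.19 eV.
With Z = 3, ΔE = 122.4 × (1/n_f² − 1/n_i²), so 1/n_f² − 1/n_i² = 0.2222.
Trying n_f = 2 gives 1/n_i² = 0.02784, i.e. n_i ≈ 6; this pair matches.

n_i = 6, n_f = 2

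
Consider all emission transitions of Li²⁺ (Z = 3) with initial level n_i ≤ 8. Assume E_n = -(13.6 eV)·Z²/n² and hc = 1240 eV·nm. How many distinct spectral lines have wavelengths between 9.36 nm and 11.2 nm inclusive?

5

Enumerate all n_i → n_f pairs with 1 ≤ n_f < n_i ≤ 8 and compute λ = 1240 / [13.6·9·(1/n_f² − 1/n_i²)].
Lines falling in [9.36, 11.2] nm: 8→1 (10.29 nm), 7→1 (10.34 nm), 6→1 (10.42 nm), 5→1 (10.55 nm), 4→1 (10.81 nm).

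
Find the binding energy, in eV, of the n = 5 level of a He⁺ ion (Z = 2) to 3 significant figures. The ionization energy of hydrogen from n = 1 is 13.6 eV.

E_n = −13.6 Z²/n² = −54.40/n² eV for Z = 2.
E_5 = −54.40/25 = −2.18 eV, so ionization (to E = 0) requires 2.18 eV.

2.18 eV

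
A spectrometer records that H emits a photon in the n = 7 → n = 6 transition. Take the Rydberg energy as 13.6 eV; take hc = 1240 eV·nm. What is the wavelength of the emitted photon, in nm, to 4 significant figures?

ΔE = 13.60 × (1/6² − 1/7²) = 13.60 × 0.007370 = 0.1002 eV.
λ = hc/ΔE = 1240 / 0.1002 = 12370 nm.

12370 nm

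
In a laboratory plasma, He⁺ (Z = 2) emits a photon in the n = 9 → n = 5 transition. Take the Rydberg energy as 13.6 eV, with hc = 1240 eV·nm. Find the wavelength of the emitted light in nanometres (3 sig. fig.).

824 nm

For Z = 2 the level energies scale as Z², so the effective Rydberg energy is 13.6 × 4 = 54.40 eV.
ΔE = 54.40 × (1/5² − 1/9²) = 54.40 × 0.02765 = 1.504 eV.
λ = hc/ΔE = 1240 / 1.504 = 824 nm.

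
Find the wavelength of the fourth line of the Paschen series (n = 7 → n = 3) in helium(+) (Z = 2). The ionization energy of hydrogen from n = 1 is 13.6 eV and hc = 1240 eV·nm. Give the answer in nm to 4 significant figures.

251.3 nm

The Paschen series terminates on n_f = 3; the fourth line has n_i = 3+4 = 7.
ΔE = 54.40 × (1/3² − 1/7²) = 4.934 eV.
λ = 1240 / 4.934 = 251.3 nm.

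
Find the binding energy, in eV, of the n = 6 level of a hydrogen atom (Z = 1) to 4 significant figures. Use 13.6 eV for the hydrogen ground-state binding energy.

0.3778 eV

E_6 = −13.60/36 = −0.3778 eV, so ionization (to E = 0) requires 0.3778 eV.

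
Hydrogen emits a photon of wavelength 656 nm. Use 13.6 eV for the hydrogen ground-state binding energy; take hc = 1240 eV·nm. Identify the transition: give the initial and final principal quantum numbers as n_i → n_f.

n_i = 3, n_f = 2

The photon energy is ΔE = hc/λ = 1240 / 656 = 1.890 eV.
With Z = 1, ΔE = 13.60 × (1/n_f² − 1/n_i²), so 1/n_f² − 1/n_i² = 0.1390.
Trying n_f = 2 gives 1/n_i² = 0.1110, i.e. n_i ≈ 3; this pair matches.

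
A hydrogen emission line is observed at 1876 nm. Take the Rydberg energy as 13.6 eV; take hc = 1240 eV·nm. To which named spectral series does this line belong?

ΔE = 1240/1876 = 0.6610 eV.
This matches 13.6 × (1/3² − 1/4²), so n_f = 3: the Paschen series.

Paschen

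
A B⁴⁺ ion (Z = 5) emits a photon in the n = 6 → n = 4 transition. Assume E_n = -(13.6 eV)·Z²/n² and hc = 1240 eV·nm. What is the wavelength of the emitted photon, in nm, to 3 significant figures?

For Z = 5 the level energies scale as Z², so the effective Rydberg energy is 13.6 × 25 = 340.0 eV.
ΔE = 340.0 × (1/4² − 1/6²) = 340.0 × 0.03472 = 11.81 eV.
λ = hc/ΔE = 1240 / 11.81 = 105 nm.

105 nm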